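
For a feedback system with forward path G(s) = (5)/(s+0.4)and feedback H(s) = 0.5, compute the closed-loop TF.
Closed-loop T = G/(1+GH).
Numerator: G_num * H_den = 5.
Denominator: G_den * H_den + G_num * H_num = (s + 0.4) + (2.5) = s + 2.9.
T(s) = (5)/(s + 2.9)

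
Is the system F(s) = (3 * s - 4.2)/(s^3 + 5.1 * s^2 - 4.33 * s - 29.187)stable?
Denominator: s^3 + 5.1*s^2 - 4.33*s - 29.187 = (s - 2.3)(s + 2.7)(s + 4.7). Poles: -2.7, -4.7, 2.3. All Re(p)<0: No (unstable)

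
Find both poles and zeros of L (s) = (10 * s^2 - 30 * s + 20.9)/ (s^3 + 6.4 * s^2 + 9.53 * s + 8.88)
Set denominator = 0: s^3 + 6.4*s^2 + 9.53*s + 8.88 = (s + 4.8)(s^2 + 1.6*s + 1.85) = 0 → Poles: -0.8 + 1.1j, -0.8 - 1.1j, -4.8
Set numerator = 0: 10*s^2 - 30*s + 20.9 = 10*(s - 1.9)(s - 1.1) = 0 → Zeros: 1.1, 1.9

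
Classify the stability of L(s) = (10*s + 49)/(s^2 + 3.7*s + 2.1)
Denominator: s^2 + 3.7*s + 2.1 = (s + 0.7)(s + 3). Poles: -0.7, -3. Stable (all poles in LHP)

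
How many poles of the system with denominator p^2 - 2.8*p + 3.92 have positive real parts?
Poles: 1.4 + 1.4j, 1.4 - 1.4j. RHP poles (Re>0): 2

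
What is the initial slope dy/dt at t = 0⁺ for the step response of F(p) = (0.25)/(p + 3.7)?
IVT: y'(0⁺) = lim_{p→∞} p²·Y(p) = lim_{p→∞} p·F(p).
deg(num) = 0, deg(den) = 1, relative degree = 1, so p·F(p) → (leading num)/(leading den) = 0.25/1 = 0.25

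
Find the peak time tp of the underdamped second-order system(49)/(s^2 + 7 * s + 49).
Standard form: ωn²/(s²+2ζωn·s+ωn²) → ωn = 7, ζ = 0.5.
ωd = ωn·√(1-ζ²) = 7·√(1-0.5²) = 6.062.
tp = π/ωd = π/6.062 = 0.5182 s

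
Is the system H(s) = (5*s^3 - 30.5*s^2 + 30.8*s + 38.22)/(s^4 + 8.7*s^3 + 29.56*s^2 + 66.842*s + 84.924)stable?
Denominator: s^4 + 8.7*s^3 + 29.56*s^2 + 66.842*s + 84.924 = (s + 2.8)(s + 4.5)(s^2 + 1.4*s + 6.74). Poles: -0.7 + 2.5j, -0.7 - 2.5j, -2.8, -4.5. All Re(p)<0: Yes (stable)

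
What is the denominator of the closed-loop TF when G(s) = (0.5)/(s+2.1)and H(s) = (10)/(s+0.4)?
Characteristic poly = G_den * H_den + G_num * H_num = (s^2 + 2.5*s + 0.84) + (5) = s^2 + 2.5*s + 5.84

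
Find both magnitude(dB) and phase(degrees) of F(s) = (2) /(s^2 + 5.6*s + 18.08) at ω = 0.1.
Substitute s = j*0.1: F(j0.1) = 0.110574 - 0.00342677j.
|F| = 20*log₁₀(sqrt(Re²+Im²)) = -19.12 dB.
∠F = atan2(Im, Re) = -1.78°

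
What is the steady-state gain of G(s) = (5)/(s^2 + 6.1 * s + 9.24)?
DC gain = G(0) = num(0)/den(0) = 5/9.24 = 0.5411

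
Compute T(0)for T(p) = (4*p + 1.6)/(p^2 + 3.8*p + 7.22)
DC gain = T(0) = num(0)/den(0) = 1.6/7.22 = 0.2216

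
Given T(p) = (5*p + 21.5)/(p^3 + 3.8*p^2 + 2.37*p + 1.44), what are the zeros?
Set numerator = 0: 5*p + 21.5 = 0 → Zeros: -4.3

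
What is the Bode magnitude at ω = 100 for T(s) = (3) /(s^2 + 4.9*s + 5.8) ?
Substitute s = j*100: T(j100) = -0.000299454 - 1.46818e-05j.
|T(j100)| = sqrt(Re² + Im²) = 0.0002998.
20*log₁₀(0.0002998) = -70.46 dB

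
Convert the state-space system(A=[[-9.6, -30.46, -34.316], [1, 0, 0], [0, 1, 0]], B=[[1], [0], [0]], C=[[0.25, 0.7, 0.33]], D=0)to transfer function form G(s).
G(s) = C(sI - A)⁻¹B + D.
Characteristic polynomial det(sI - A) = s^3 + 9.6*s^2 + 30.46*s + 34.316.
Numerator from C·adj(sI-A)·B + D·det(sI-A) = 0.25*s^2 + 0.7*s + 0.33.
G(s) = (0.25*s^2 + 0.7*s + 0.33)/(s^3 + 9.6*s^2 + 30.46*s + 34.316)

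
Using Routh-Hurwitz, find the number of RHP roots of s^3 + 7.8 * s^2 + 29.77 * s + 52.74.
Routh array:
s^3: [1, 29.77]; s^2: [7.8, 52.74]; s^1: [23.0085]; s^0: [52.74]
First column: [1, 7.8, 23.0085, 52.74]. Sign changes = RHP roots = 0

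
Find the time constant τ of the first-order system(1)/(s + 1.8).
First-order system: τ = -1/pole. Pole = -1.8. τ = -1/(-1.8) = 0.5556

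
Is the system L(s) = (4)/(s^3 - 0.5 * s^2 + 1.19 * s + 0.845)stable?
Denominator: s^3 - 0.5*s^2 + 1.19*s + 0.845 = (s + 0.5)(s^2 - s + 1.69). Poles: -0.5, 0.5 + 1.2j, 0.5 - 1.2j. All Re(p)<0: No (unstable)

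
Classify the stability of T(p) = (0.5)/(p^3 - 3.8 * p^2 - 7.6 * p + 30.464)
Denominator: p^3 - 3.8*p^2 - 7.6*p + 30.464 = (p - 3.4)(p + 2.8)(p - 3.2). Poles: -2.8, 3.2, 3.4. Unstable (2 pole(s) in RHP)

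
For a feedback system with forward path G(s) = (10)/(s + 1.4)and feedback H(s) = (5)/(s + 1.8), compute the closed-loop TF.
Closed-loop T = G/(1+GH).
Numerator: G_num * H_den = 10*s + 18.
Denominator: G_den * H_den + G_num * H_num = (s^2 + 3.2*s + 2.52) + (50) = s^2 + 3.2*s + 52.52.
T(s) = (10*s + 18)/(s^2 + 3.2*s + 52.52)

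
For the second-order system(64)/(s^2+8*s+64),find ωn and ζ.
Standard form: ωn²/(s²+2ζωn·s+ωn²).
const=64=ωn² → ωn=8, s coeff=8=2ζωn → ζ=0.5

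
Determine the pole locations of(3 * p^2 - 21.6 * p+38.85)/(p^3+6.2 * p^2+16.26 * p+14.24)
Set denominator = 0: p^3 + 6.2*p^2 + 16.26*p + 14.24 = (p + 1.6)(p^2 + 4.6*p + 8.9) = 0 → Poles: -1.6, -2.3 + 1.9j, -2.3 - 1.9j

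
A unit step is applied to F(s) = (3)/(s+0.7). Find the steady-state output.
FVT: lim_{t→∞} y(t) = lim_{s→0} s*Y(s) where Y(s) = F(s)/s.
= lim_{s→0} F(s) = F(0) = num(0)/den(0) = 3/0.7 = 4.286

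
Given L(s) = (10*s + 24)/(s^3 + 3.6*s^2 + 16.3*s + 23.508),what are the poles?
Set denominator = 0: s^3 + 3.6*s^2 + 16.3*s + 23.508 = (s + 1.8)(s^2 + 1.8*s + 13.06) = 0 → Poles: -0.9 + 3.5j, -0.9 - 3.5j, -1.8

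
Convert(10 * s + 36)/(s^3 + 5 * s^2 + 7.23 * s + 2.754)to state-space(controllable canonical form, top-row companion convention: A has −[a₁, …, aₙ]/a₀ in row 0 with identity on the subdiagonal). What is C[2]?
Reachable canonical form: C = numerator coefficients (right-aligned, zero-padded to length n).
num = 10*s + 36, C = [[0, 10, 36]].
C[2] = 36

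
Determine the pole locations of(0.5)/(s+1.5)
Set denominator = 0: s + 1.5 = 0 → Poles: -1.5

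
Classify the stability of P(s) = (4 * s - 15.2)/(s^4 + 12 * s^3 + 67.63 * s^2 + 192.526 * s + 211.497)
Denominator: s^4 + 12*s^3 + 67.63*s^2 + 192.526*s + 211.497 = (s + 3.3)(s + 2.9)(s^2 + 5.8*s + 22.1). Poles: -2.9, -2.9 + 3.7j, -2.9 - 3.7j, -3.3. Stable (all poles in LHP)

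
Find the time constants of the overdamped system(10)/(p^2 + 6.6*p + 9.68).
Overdamped: real poles at -4.4, -2.2. τ = -1/pole → τ₁ = 0.2273, τ₂ = 0.4545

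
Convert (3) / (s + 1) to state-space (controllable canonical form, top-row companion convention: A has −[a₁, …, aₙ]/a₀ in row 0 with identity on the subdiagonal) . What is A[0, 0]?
Reachable canonical form for den = s + 1: top row of A = -[a₁,a₂,...,aₙ]/a₀, ones on the subdiagonal, zeros elsewhere.
A = [[-1]].
A[0,0] = -1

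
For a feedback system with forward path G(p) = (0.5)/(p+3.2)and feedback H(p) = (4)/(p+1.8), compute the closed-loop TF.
Closed-loop T = G/(1+GH).
Numerator: G_num * H_den = 0.5*p + 0.9.
Denominator: G_den * H_den + G_num * H_num = (p^2 + 5*p + 5.76) + (2) = p^2 + 5*p + 7.76.
T(p) = (0.5*p + 0.9)/(p^2 + 5*p + 7.76)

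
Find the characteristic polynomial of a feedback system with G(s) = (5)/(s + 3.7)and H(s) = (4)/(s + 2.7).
Characteristic poly = G_den * H_den + G_num * H_num = (s^2 + 6.4*s + 9.99) + (20) = s^2 + 6.4*s + 29.99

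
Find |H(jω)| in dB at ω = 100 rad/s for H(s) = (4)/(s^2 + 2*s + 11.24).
Substitute s = j*100: H(j100) = -0.00040029 - 8.0148e-06j.
|H(j100)| = sqrt(Re² + Im²) = 0.0004004.
20*log₁₀(0.0004004) = -67.95 dB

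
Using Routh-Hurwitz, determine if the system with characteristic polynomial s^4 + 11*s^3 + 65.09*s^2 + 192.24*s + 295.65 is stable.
Routh array:
s^4: [1, 65.09, 295.65]; s^3: [11, 192.24]; s^2: [47.6136, 295.65]; s^1: [123.937]; s^0: [295.65]
First column: [1, 11, 47.6136, 123.937, 295.65]. Sign changes = 0.
Yes, stable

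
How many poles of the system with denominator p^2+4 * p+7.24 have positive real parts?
Poles: -2 + 1.8j, -2 - 1.8j. RHP poles (Re>0): 0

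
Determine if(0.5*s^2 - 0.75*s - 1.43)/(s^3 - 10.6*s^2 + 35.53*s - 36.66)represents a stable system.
Denominator: s^3 - 10.6*s^2 + 35.53*s - 36.66 = (s - 3.9)(s - 4.7)(s - 2). Poles: 2, 3.9, 4.7. All Re(p)<0: No (unstable)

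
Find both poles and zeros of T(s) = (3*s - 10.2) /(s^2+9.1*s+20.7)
Set denominator = 0: s^2 + 9.1*s + 20.7 = (s + 4.6)(s + 4.5) = 0 → Poles: -4.5, -4.6
Set numerator = 0: 3*s - 10.2 = 0 → Zeros: 3.4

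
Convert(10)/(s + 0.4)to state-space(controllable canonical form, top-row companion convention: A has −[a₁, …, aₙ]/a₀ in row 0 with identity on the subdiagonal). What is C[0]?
Reachable canonical form: C = numerator coefficients (right-aligned, zero-padded to length n).
num = 10, C = [[10]].
C[0] = 10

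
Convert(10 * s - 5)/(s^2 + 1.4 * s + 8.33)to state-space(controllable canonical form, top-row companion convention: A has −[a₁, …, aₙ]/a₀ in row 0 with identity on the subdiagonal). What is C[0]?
Reachable canonical form: C = numerator coefficients (right-aligned, zero-padded to length n).
num = 10*s - 5, C = [[10, -5]].
C[0] = 10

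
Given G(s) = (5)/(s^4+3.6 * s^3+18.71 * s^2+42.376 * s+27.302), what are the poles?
Set denominator = 0: s^4 + 3.6*s^3 + 18.71*s^2 + 42.376*s + 27.302 = (s + 1.1)(s + 1.7)(s^2 + 0.8*s + 14.6) = 0 → Poles: -0.4 + 3.8j, -0.4 - 3.8j, -1.1, -1.7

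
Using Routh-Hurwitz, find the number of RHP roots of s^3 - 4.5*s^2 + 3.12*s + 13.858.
Routh array:
s^3: [1, 3.12]; s^2: [-4.5, 13.858]; s^1: [6.19956]; s^0: [13.858]
First column: [1, -4.5, 6.19956, 13.858]. Sign changes = RHP roots = 2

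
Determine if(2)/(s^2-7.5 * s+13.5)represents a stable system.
Denominator: s^2 - 7.5*s + 13.5 = (s - 3)(s - 4.5). Poles: 3, 4.5. All Re(p)<0: No (unstable)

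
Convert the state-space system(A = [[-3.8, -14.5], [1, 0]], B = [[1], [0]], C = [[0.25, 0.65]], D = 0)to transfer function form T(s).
T(s) = C(sI - A)⁻¹B + D.
Characteristic polynomial det(sI - A) = s^2 + 3.8*s + 14.5.
Numerator from C·adj(sI-A)·B + D·det(sI-A) = 0.25*s + 0.65.
T(s) = (0.25*s + 0.65)/(s^2 + 3.8*s + 14.5)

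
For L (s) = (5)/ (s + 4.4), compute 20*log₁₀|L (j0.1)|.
Substitute s = j*0.1: L(j0.1) = 1.13578 - 0.0258131j.
|L(j0.1)| = sqrt(Re² + Im²) = 1.136.
20*log₁₀(1.136) = 1.11 dB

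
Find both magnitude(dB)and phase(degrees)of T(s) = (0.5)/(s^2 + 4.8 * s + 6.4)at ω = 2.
Substitute s = j*2: T(j2) = 0.0122549 - 0.0490196j.
|T| = 20*log₁₀(sqrt(Re²+Im²)) = -25.93 dB.
∠T = atan2(Im, Re) = -75.96°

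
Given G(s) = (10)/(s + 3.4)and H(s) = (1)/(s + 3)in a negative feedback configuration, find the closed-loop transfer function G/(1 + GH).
Closed-loop T = G/(1+GH).
Numerator: G_num * H_den = 10*s + 30.
Denominator: G_den * H_den + G_num * H_num = (s^2 + 6.4*s + 10.2) + (10) = s^2 + 6.4*s + 20.2.
T(s) = (10*s + 30)/(s^2 + 6.4*s + 20.2)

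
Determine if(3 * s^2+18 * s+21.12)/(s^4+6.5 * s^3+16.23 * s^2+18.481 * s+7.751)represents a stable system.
Denominator: s^4 + 6.5*s^3 + 16.23*s^2 + 18.481*s + 7.751 = (s + 2.3)(s + 1)(s^2 + 3.2*s + 3.37). Poles: -1, -1.6 + 0.9j, -1.6 - 0.9j, -2.3. All Re(p)<0: Yes (stable)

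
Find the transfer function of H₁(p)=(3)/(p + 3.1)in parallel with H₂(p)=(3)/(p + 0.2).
Parallel: H = H₁ + H₂ = (n₁·d₂ + n₂·d₁)/(d₁·d₂).
n₁·d₂ = 3*p + 0.6. n₂·d₁ = 3*p + 9.3. Sum = 6*p + 9.9. d₁·d₂ = p^2 + 3.3*p + 0.62.
H(p) = (6*p + 9.9)/(p^2 + 3.3*p + 0.62)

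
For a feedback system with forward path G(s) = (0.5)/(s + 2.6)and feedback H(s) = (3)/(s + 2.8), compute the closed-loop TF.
Closed-loop T = G/(1+GH).
Numerator: G_num * H_den = 0.5*s + 1.4.
Denominator: G_den * H_den + G_num * H_num = (s^2 + 5.4*s + 7.28) + (1.5) = s^2 + 5.4*s + 8.78.
T(s) = (0.5*s + 1.4)/(s^2 + 5.4*s + 8.78)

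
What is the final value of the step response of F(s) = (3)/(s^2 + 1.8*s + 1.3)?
FVT: lim_{t→∞} y(t) = lim_{s→0} s*Y(s) where Y(s) = F(s)/s.
= lim_{s→0} F(s) = F(0) = num(0)/den(0) = 3/1.3 = 2.308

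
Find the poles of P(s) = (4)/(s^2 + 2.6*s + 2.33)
Set denominator = 0: s^2 + 2.6*s + 2.33 = 0 → Poles: -1.3 + 0.8j, -1.3 - 0.8j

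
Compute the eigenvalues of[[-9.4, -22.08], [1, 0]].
Eigenvalues solve det(λI - A) = 0.
Characteristic polynomial: λ^2 + 9.4*λ + 22.08 = 0.
Factor: (λ + 4.6)(λ + 4.8) = 0.
Roots: -4.6, -4.8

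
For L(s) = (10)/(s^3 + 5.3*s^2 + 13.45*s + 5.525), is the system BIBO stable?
Denominator: s^3 + 5.3*s^2 + 13.45*s + 5.525 = (s + 0.5)(s^2 + 4.8*s + 11.05). Poles: -0.5, -2.4 + 2.3j, -2.4 - 2.3j. All Re(p)<0: Yes (stable)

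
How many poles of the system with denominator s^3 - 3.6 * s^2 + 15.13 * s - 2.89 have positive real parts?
s^3 - 3.6*s^2 + 15.13*s - 2.89 = (s - 0.2)(s^2 - 3.4*s + 14.45). Poles: 0.2, 1.7 + 3.4j, 1.7 - 3.4j. RHP poles (Re>0): 3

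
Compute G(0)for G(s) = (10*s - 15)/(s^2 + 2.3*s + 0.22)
DC gain = G(0) = num(0)/den(0) = -15/0.22 = -68.18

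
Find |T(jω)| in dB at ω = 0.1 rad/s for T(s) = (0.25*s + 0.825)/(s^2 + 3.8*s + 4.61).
Substitute s = j*0.1: T(j0.1) = 0.178578 - 0.00931732j.
|T(j0.1)| = sqrt(Re² + Im²) = 0.1788.
20*log₁₀(0.1788) = -14.95 dB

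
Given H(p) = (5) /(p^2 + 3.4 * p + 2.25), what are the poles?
Set denominator = 0: p^2 + 3.4*p + 2.25 = (p + 2.5)(p + 0.9) = 0 → Poles: -0.9, -2.5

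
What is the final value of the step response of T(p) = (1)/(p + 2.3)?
FVT: lim_{t→∞} y(t) = lim_{p→0} p*Y(p) where Y(p) = T(p)/p.
= lim_{p→0} T(p) = T(0) = num(0)/den(0) = 1/2.3 = 0.4348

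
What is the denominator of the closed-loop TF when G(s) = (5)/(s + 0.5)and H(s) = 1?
Characteristic poly = G_den * H_den + G_num * H_num = (s + 0.5) + (5) = s + 5.5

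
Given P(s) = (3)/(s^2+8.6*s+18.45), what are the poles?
Set denominator = 0: s^2 + 8.6*s + 18.45 = (s + 4.1)(s + 4.5) = 0 → Poles: -4.1, -4.5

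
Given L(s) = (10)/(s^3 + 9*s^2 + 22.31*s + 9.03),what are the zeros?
Numerator is a nonzero constant (10) → Zeros: none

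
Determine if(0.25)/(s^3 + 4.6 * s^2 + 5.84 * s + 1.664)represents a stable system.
Denominator: s^3 + 4.6*s^2 + 5.84*s + 1.664 = (s + 1.6)(s + 2.6)(s + 0.4). Poles: -0.4, -1.6, -2.6. All Re(p)<0: Yes (stable)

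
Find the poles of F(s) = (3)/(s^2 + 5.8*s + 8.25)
Set denominator = 0: s^2 + 5.8*s + 8.25 = (s + 2.5)(s + 3.3) = 0 → Poles: -2.5, -3.3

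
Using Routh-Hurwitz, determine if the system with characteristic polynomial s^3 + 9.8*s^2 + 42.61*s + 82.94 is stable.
Routh array:
s^3: [1, 42.61]; s^2: [9.8, 82.94]; s^1: [34.1467]; s^0: [82.94]
First column: [1, 9.8, 34.1467, 82.94]. Sign changes = 0.
Yes, stable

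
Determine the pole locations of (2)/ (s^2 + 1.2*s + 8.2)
Set denominator = 0: s^2 + 1.2*s + 8.2 = 0 → Poles: -0.6 + 2.8j, -0.6 - 2.8j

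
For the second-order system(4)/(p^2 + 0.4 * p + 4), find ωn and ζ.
Standard form: ωn²/(p²+2ζωn·p+ωn²).
const=4=ωn² → ωn=2, p coeff=0.4=2ζωn → ζ=0.1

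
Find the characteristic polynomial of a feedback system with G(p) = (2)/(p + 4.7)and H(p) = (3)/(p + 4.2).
Characteristic poly = G_den * H_den + G_num * H_num = (p^2 + 8.9*p + 19.74) + (6) = p^2 + 8.9*p + 25.74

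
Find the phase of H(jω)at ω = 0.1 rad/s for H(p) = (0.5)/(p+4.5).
Substitute p = j*0.1: H(j0.1) = 0.111056 - 0.00246792j.
∠H(j0.1) = atan2(Im, Re) = atan2(-0.00246792, 0.111056) = -1.27°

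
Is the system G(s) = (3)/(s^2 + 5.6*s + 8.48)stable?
Denominator: s^2 + 5.6*s + 8.48. Poles: -2.8 + 0.8j, -2.8 - 0.8j. All Re(p)<0: Yes (stable)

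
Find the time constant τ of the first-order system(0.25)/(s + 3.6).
First-order system: τ = -1/pole. Pole = -3.6. τ = -1/(-3.6) = 0.2778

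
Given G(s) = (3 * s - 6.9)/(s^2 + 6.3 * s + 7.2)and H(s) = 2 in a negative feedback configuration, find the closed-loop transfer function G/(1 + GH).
Closed-loop T = G/(1+GH).
Numerator: G_num * H_den = 3*s - 6.9.
Denominator: G_den * H_den + G_num * H_num = (s^2 + 6.3*s + 7.2) + (6*s - 13.8) = s^2 + 12.3*s - 6.6.
T(s) = (3*s - 6.9)/(s^2 + 12.3*s - 6.6)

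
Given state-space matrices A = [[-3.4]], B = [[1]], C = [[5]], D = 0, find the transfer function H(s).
H(s) = C(sI - A)⁻¹B + D.
Characteristic polynomial det(sI - A) = s + 3.4.
Numerator from C·adj(sI-A)·B + D·det(sI-A) = 5.
H(s) = (5)/(s + 3.4)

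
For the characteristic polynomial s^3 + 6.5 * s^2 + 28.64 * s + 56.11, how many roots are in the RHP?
s^3 + 6.5*s^2 + 28.64*s + 56.11 = (s + 3.1)(s^2 + 3.4*s + 18.1). Poles: -1.7 + 3.9j, -1.7 - 3.9j, -3.1. RHP poles (Re>0): 0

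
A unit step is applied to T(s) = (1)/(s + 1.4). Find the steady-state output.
FVT: lim_{t→∞} y(t) = lim_{s→0} s*Y(s) where Y(s) = T(s)/s.
= lim_{s→0} T(s) = T(0) = num(0)/den(0) = 1/1.4 = 0.7143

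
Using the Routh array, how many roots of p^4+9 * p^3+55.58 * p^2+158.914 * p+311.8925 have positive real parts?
Routh array:
p^4: [1, 55.58, 311.8925]; p^3: [9, 158.914]; p^2: [37.9229, 311.8925]; p^1: [84.8945]; p^0: [311.8925]
First column: [1, 9, 37.9229, 84.8945, 311.8925]. Sign changes = RHP roots = 0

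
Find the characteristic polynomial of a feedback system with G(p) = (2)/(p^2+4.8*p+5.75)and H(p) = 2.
Characteristic poly = G_den * H_den + G_num * H_num = (p^2 + 4.8*p + 5.75) + (4) = p^2 + 4.8*p + 9.75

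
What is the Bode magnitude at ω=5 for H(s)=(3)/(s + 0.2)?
Substitute s = j*5: H(j5) = 0.0239617 - 0.599042j.
|H(j5)| = sqrt(Re² + Im²) = 0.5995.
20*log₁₀(0.5995) = -4.44 dB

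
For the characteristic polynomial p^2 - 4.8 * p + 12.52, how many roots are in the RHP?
Poles: 2.4 + 2.6j, 2.4 - 2.6j. RHP poles (Re>0): 2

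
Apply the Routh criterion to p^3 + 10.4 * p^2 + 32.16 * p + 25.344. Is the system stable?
Routh array:
p^3: [1, 32.16]; p^2: [10.4, 25.344]; p^1: [29.7231]; p^0: [25.344]
First column: [1, 10.4, 29.7231, 25.344]. Sign changes = 0.
Yes, stable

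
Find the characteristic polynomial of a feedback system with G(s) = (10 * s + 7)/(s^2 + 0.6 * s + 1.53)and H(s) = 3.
Characteristic poly = G_den * H_den + G_num * H_num = (s^2 + 0.6*s + 1.53) + (30*s + 21) = s^2 + 30.6*s + 22.53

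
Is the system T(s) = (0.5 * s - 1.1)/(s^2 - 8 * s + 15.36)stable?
Denominator: s^2 - 8*s + 15.36 = (s - 3.2)(s - 4.8). Poles: 3.2, 4.8. All Re(p)<0: No (unstable)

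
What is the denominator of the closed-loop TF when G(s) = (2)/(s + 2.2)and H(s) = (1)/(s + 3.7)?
Characteristic poly = G_den * H_den + G_num * H_num = (s^2 + 5.9*s + 8.14) + (2) = s^2 + 5.9*s + 10.14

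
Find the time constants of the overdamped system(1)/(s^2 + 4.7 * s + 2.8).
Overdamped: real poles at -0.7, -4. τ = -1/pole → τ₁ = 1.429, τ₂ = 0.25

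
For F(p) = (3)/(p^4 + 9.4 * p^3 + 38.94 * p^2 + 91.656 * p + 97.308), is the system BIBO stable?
Denominator: p^4 + 9.4*p^3 + 38.94*p^2 + 91.656*p + 97.308 = (p + 3)(p + 3.4)(p^2 + 3*p + 9.54). Poles: -1.5 + 2.7j, -1.5 - 2.7j, -3, -3.4. All Re(p)<0: Yes (stable)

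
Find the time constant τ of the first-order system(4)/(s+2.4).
First-order system: τ = -1/pole. Pole = -2.4. τ = -1/(-2.4) = 0.4167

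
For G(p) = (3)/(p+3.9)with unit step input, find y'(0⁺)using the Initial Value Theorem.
IVT: y'(0⁺) = lim_{p→∞} p²·Y(p) = lim_{p→∞} p·G(p).
deg(num) = 0, deg(den) = 1, relative degree = 1, so p·G(p) → (leading num)/(leading den) = 3/1 = 3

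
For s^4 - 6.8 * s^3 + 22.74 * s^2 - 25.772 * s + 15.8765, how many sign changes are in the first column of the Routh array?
Routh array:
s^4: [1, 22.74, 15.8765]; s^3: [-6.8, -25.772]; s^2: [18.95, 15.8765]; s^1: [-20.0749]; s^0: [15.8765]
First column: [1, -6.8, 18.95, -20.0749, 15.8765]. Sign changes = 4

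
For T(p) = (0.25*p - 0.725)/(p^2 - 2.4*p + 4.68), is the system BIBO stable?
Denominator: p^2 - 2.4*p + 4.68. Poles: 1.2 + 1.8j, 1.2 - 1.8j. All Re(p)<0: No (unstable)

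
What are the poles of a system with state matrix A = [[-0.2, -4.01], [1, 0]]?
Eigenvalues solve det(λI - A) = 0.
Characteristic polynomial: λ^2 + 0.2*λ + 4.01 = 0.
Roots: -0.1 + 2j, -0.1 - 2j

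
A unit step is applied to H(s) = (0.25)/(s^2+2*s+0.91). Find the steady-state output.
FVT: lim_{t→∞} y(t) = lim_{s→0} s*Y(s) where Y(s) = H(s)/s.
= lim_{s→0} H(s) = H(0) = num(0)/den(0) = 0.25/0.91 = 0.2747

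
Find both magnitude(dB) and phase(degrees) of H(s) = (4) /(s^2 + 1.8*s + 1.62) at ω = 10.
Substitute s = j*10: H(j10) = -0.0393417 - 0.00719811j.
|H| = 20*log₁₀(sqrt(Re²+Im²)) = -27.96 dB.
∠H = atan2(Im, Re) = -169.63°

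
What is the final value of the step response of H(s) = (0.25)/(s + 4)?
FVT: lim_{t→∞} y(t) = lim_{s→0} s*Y(s) where Y(s) = H(s)/s.
= lim_{s→0} H(s) = H(0) = num(0)/den(0) = 0.25/4 = 0.0625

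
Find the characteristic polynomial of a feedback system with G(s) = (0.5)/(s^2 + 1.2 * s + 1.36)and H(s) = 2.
Characteristic poly = G_den * H_den + G_num * H_num = (s^2 + 1.2*s + 1.36) + (1) = s^2 + 1.2*s + 2.36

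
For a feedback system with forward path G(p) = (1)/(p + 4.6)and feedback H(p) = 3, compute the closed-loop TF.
Closed-loop T = G/(1+GH).
Numerator: G_num * H_den = 1.
Denominator: G_den * H_den + G_num * H_num = (p + 4.6) + (3) = p + 7.6.
T(p) = (1)/(p + 7.6)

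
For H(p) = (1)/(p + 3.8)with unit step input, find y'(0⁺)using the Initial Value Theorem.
IVT: y'(0⁺) = lim_{p→∞} p²·Y(p) = lim_{p→∞} p·H(p).
deg(num) = 0, deg(den) = 1, relative degree = 1, so p·H(p) → (leading num)/(leading den) = 1/1 = 1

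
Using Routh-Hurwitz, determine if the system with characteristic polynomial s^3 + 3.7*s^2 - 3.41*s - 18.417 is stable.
Routh array:
s^3: [1, -3.41]; s^2: [3.7, -18.417]; s^1: [1.56757]; s^0: [-18.417]
First column: [1, 3.7, 1.56757, -18.417]. Sign changes = 1.
No, unstable (1 RHP root(s))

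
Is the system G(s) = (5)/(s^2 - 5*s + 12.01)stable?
Denominator: s^2 - 5*s + 12.01. Poles: 2.5 + 2.4j, 2.5 - 2.4j. All Re(p)<0: No (unstable)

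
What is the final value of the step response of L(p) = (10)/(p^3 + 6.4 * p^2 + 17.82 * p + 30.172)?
FVT: lim_{t→∞} y(t) = lim_{p→0} p*Y(p) where Y(p) = L(p)/p.
= lim_{p→0} L(p) = L(0) = num(0)/den(0) = 10/30.172 = 0.3314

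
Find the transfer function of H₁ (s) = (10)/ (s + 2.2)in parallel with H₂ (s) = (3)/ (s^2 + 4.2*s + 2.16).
Parallel: H = H₁ + H₂ = (n₁·d₂ + n₂·d₁)/(d₁·d₂).
n₁·d₂ = 10*s^2 + 42*s + 21.6. n₂·d₁ = 3*s + 6.6. Sum = 10*s^2 + 45*s + 28.2. d₁·d₂ = s^3 + 6.4*s^2 + 11.4*s + 4.752.
H(s) = (10*s^2 + 45*s + 28.2)/(s^3 + 6.4*s^2 + 11.4*s + 4.752)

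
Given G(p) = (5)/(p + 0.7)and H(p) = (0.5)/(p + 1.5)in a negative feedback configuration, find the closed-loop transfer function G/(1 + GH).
Closed-loop T = G/(1+GH).
Numerator: G_num * H_den = 5*p + 7.5.
Denominator: G_den * H_den + G_num * H_num = (p^2 + 2.2*p + 1.05) + (2.5) = p^2 + 2.2*p + 3.55.
T(p) = (5*p + 7.5)/(p^2 + 2.2*p + 3.55)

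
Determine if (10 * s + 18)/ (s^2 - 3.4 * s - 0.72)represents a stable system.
Denominator: s^2 - 3.4*s - 0.72 = (s - 3.6)(s + 0.2). Poles: -0.2, 3.6. All Re(p)<0: No (unstable)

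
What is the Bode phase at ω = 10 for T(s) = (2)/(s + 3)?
Substitute s = j*10: T(j10) = 0.0550459 - 0.183486j.
∠T(j10) = atan2(Im, Re) = atan2(-0.183486, 0.0550459) = -73.30°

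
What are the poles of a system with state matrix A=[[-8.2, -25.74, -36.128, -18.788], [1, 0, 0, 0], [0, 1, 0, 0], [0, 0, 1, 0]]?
Eigenvalues solve det(λI - A) = 0.
Characteristic polynomial: λ^4 + 8.2*λ^3 + 25.74*λ^2 + 36.128*λ + 18.788 = 0.
Factor: (λ + 1.4)(λ + 2.2)(λ^2 + 4.6*λ + 6.1) = 0.
Roots: -1.4, -2.2, -2.3 + 0.9j, -2.3 - 0.9j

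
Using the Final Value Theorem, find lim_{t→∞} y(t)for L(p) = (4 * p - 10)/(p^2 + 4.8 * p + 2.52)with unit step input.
FVT: lim_{t→∞} y(t) = lim_{p→0} p*Y(p) where Y(p) = L(p)/p.
= lim_{p→0} L(p) = L(0) = num(0)/den(0) = -10/2.52 = -3.968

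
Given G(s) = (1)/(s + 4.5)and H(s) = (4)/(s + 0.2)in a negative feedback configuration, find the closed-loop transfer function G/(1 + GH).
Closed-loop T = G/(1+GH).
Numerator: G_num * H_den = s + 0.2.
Denominator: G_den * H_den + G_num * H_num = (s^2 + 4.7*s + 0.9) + (4) = s^2 + 4.7*s + 4.9.
T(s) = (s + 0.2)/(s^2 + 4.7*s + 4.9)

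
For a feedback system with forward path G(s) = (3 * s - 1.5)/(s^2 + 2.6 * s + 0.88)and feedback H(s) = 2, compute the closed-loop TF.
Closed-loop T = G/(1+GH).
Numerator: G_num * H_den = 3*s - 1.5.
Denominator: G_den * H_den + G_num * H_num = (s^2 + 2.6*s + 0.88) + (6*s - 3) = s^2 + 8.6*s - 2.12.
T(s) = (3*s - 1.5)/(s^2 + 8.6*s - 2.12)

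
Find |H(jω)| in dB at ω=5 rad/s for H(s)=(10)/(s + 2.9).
Substitute s = j*5: H(j5) = 0.868004 - 1.49656j.
|H(j5)| = sqrt(Re² + Im²) = 1.73.
20*log₁₀(1.73) = 4.76 dB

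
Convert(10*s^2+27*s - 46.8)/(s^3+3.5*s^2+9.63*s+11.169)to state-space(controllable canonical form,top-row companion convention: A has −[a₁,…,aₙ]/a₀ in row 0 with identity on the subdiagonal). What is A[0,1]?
Reachable canonical form for den = s^3 + 3.5*s^2 + 9.63*s + 11.169: top row of A = -[a₁,a₂,...,aₙ]/a₀, ones on the subdiagonal, zeros elsewhere.
A = [[-3.5, -9.63, -11.169], [1, 0, 0], [0, 1, 0]].
A[0,1] = -9.63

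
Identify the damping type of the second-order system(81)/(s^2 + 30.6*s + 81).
Standard form: ωn²/(s²+2ζωn·s+ωn²) gives ωn=9, ζ=1.7.
Overdamped (ζ = 1.7 > 1)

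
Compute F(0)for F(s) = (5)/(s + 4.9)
DC gain = F(0) = num(0)/den(0) = 5/4.9 = 1.02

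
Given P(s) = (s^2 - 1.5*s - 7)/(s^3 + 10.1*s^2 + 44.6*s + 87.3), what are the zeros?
Set numerator = 0: s^2 - 1.5*s - 7 = (s - 3.5)(s + 2) = 0 → Zeros: -2, 3.5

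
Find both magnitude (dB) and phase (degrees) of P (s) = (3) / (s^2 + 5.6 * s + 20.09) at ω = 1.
Substitute s = j*1: P(j1) = 0.144699 - 0.042447j.
|P| = 20*log₁₀(sqrt(Re²+Im²)) = -16.43 dB.
∠P = atan2(Im, Re) = -16.35°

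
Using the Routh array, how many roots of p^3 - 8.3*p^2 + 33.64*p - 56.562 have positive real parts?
Routh array:
p^3: [1, 33.64]; p^2: [-8.3, -56.562]; p^1: [26.8253]; p^0: [-56.562]
First column: [1, -8.3, 26.8253, -56.562]. Sign changes = RHP roots = 3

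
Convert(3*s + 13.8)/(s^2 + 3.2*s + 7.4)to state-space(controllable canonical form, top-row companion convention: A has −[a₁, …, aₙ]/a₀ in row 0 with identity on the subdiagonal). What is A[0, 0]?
Reachable canonical form for den = s^2 + 3.2*s + 7.4: top row of A = -[a₁,a₂,...,aₙ]/a₀, ones on the subdiagonal, zeros elsewhere.
A = [[-3.2, -7.4], [1, 0]].
A[0,0] = -3.2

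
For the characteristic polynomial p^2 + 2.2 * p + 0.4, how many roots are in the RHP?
p^2 + 2.2*p + 0.4 = (p + 2)(p + 0.2). Poles: -0.2, -2. RHP poles (Re>0): 0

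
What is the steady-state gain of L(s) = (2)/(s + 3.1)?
DC gain = L(0) = num(0)/den(0) = 2/3.1 = 0.6452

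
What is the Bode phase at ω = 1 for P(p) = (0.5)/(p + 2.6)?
Substitute p = j*1: P(j1) = 0.167526 - 0.064433j.
∠P(j1) = atan2(Im, Re) = atan2(-0.064433, 0.167526) = -21.04°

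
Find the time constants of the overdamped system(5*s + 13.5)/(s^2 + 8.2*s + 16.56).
Overdamped: real poles at -3.6, -4.6. τ = -1/pole → τ₁ = 0.2778, τ₂ = 0.2174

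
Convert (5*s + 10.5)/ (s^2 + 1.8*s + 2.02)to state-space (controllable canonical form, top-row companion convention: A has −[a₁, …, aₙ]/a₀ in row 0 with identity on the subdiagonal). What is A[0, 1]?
Reachable canonical form for den = s^2 + 1.8*s + 2.02: top row of A = -[a₁,a₂,...,aₙ]/a₀, ones on the subdiagonal, zeros elsewhere.
A = [[-1.8, -2.02], [1, 0]].
A[0,1] = -2.02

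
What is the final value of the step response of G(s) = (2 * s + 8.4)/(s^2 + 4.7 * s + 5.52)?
FVT: lim_{t→∞} y(t) = lim_{s→0} s*Y(s) where Y(s) = G(s)/s.
= lim_{s→0} G(s) = G(0) = num(0)/den(0) = 8.4/5.52 = 1.522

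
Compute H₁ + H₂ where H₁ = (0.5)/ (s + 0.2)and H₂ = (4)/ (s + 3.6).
Parallel: H = H₁ + H₂ = (n₁·d₂ + n₂·d₁)/(d₁·d₂).
n₁·d₂ = 0.5*s + 1.8. n₂·d₁ = 4*s + 0.8. Sum = 4.5*s + 2.6. d₁·d₂ = s^2 + 3.8*s + 0.72.
H(s) = (4.5*s + 2.6)/(s^2 + 3.8*s + 0.72)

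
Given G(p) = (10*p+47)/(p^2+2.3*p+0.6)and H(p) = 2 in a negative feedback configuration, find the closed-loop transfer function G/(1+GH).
Closed-loop T = G/(1+GH).
Numerator: G_num * H_den = 10*p + 47.
Denominator: G_den * H_den + G_num * H_num = (p^2 + 2.3*p + 0.6) + (20*p + 94) = p^2 + 22.3*p + 94.6.
T(p) = (10*p + 47)/(p^2 + 22.3*p + 94.6)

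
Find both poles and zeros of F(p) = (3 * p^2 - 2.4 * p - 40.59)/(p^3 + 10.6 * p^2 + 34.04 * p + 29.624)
Set denominator = 0: p^3 + 10.6*p^2 + 34.04*p + 29.624 = (p + 4.6)(p + 1.4)(p + 4.6) = 0 → Poles: -1.4, -4.6, -4.6
Set numerator = 0: 3*p^2 - 2.4*p - 40.59 = 3*(p + 3.3)(p - 4.1) = 0 → Zeros: -3.3, 4.1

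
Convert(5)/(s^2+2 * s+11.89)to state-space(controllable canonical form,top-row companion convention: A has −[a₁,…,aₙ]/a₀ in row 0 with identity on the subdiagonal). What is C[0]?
Reachable canonical form: C = numerator coefficients (right-aligned, zero-padded to length n).
num = 5, C = [[0, 5]].
C[0] = 0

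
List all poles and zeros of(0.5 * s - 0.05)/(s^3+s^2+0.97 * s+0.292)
Set denominator = 0: s^3 + s^2 + 0.97*s + 0.292 = (s + 0.4)(s^2 + 0.6*s + 0.73) = 0 → Poles: -0.3 + 0.8j, -0.3 - 0.8j, -0.4
Set numerator = 0: 0.5*s - 0.05 = 0 → Zeros: 0.1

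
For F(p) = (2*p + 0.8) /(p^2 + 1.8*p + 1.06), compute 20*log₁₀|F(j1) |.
Substitute p = j*1: F(j1) = 1.12468 - 0.406955j.
|F(j1)| = sqrt(Re² + Im²) = 1.196.
20*log₁₀(1.196) = 1.55 dB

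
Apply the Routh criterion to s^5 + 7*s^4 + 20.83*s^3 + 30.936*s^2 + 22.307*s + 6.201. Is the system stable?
Routh array:
s^5: [1, 20.83, 22.307]; s^4: [7, 30.936, 6.201]; s^3: [16.4106, 21.4211]; s^2: [21.7987, 6.201]; s^1: [16.7529]; s^0: [6.201]
First column: [1, 7, 16.4106, 21.7987, 16.7529, 6.201]. Sign changes = 0.
Yes, stable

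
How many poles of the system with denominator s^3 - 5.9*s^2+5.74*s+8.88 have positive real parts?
s^3 - 5.9*s^2 + 5.74*s + 8.88 = (s - 3)(s - 3.7)(s + 0.8). Poles: -0.8, 3, 3.7. RHP poles (Re>0): 2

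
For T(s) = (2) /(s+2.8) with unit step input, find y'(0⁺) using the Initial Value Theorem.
IVT: y'(0⁺) = lim_{s→∞} s²·Y(s) = lim_{s→∞} s·T(s).
deg(num) = 0, deg(den) = 1, relative degree = 1, so s·T(s) → (leading num)/(leading den) = 2/1 = 2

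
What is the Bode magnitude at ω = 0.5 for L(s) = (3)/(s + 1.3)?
Substitute s = j*0.5: L(j0.5) = 2.01031 - 0.773196j.
|L(j0.5)| = sqrt(Re² + Im²) = 2.154.
20*log₁₀(2.154) = 6.66 dB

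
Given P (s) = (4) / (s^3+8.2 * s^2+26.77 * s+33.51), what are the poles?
Set denominator = 0: s^3 + 8.2*s^2 + 26.77*s + 33.51 = (s + 3)(s^2 + 5.2*s + 11.17) = 0 → Poles: -2.6 + 2.1j, -2.6 - 2.1j, -3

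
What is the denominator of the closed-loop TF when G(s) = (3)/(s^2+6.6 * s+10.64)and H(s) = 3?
Characteristic poly = G_den * H_den + G_num * H_num = (s^2 + 6.6*s + 10.64) + (9) = s^2 + 6.6*s + 19.64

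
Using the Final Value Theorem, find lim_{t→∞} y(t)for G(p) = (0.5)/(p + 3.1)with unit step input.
FVT: lim_{t→∞} y(t) = lim_{p→0} p*Y(p) where Y(p) = G(p)/p.
= lim_{p→0} G(p) = G(0) = num(0)/den(0) = 0.5/3.1 = 0.1613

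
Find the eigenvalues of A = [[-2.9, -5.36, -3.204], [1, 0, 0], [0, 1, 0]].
Eigenvalues solve det(λI - A) = 0.
Characteristic polynomial: λ^3 + 2.9*λ^2 + 5.36*λ + 3.204 = 0.
Factor: (λ + 0.9)(λ^2 + 2*λ + 3.56) = 0.
Roots: -0.9, -1 + 1.6j, -1 - 1.6j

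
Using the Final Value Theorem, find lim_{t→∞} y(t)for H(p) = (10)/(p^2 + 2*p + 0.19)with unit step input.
FVT: lim_{t→∞} y(t) = lim_{p→0} p*Y(p) where Y(p) = H(p)/p.
= lim_{p→0} H(p) = H(0) = num(0)/den(0) = 10/0.19 = 52.63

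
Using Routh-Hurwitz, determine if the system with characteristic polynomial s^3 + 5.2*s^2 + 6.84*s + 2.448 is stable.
Routh array:
s^3: [1, 6.84]; s^2: [5.2, 2.448]; s^1: [6.36923]; s^0: [2.448]
First column: [1, 5.2, 6.36923, 2.448]. Sign changes = 0.
Yes, stable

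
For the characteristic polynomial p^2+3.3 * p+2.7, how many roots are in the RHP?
p^2 + 3.3*p + 2.7 = (p + 1.5)(p + 1.8). Poles: -1.5, -1.8. RHP poles (Re>0): 0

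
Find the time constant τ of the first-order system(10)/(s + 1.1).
First-order system: τ = -1/pole. Pole = -1.1. τ = -1/(-1.1) = 0.9091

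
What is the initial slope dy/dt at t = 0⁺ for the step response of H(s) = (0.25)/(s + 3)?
IVT: y'(0⁺) = lim_{s→∞} s²·Y(s) = lim_{s→∞} s·H(s).
deg(num) = 0, deg(den) = 1, relative degree = 1, so s·H(s) → (leading num)/(leading den) = 0.25/1 = 0.25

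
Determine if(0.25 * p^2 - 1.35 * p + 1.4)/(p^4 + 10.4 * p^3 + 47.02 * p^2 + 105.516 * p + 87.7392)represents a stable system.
Denominator: p^4 + 10.4*p^3 + 47.02*p^2 + 105.516*p + 87.7392 = (p + 1.8)(p + 3.6)(p^2 + 5*p + 13.54). Poles: -1.8, -2.5 + 2.7j, -2.5 - 2.7j, -3.6. All Re(p)<0: Yes (stable)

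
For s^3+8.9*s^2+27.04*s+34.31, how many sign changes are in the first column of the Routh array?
Routh array:
s^3: [1, 27.04]; s^2: [8.9, 34.31]; s^1: [23.1849]; s^0: [34.31]
First column: [1, 8.9, 23.1849, 34.31]. Sign changes = 0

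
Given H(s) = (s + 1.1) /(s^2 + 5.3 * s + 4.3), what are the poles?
Set denominator = 0: s^2 + 5.3*s + 4.3 = (s + 4.3)(s + 1) = 0 → Poles: -1, -4.3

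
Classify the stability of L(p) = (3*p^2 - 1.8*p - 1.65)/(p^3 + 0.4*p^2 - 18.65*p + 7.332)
Denominator: p^3 + 0.4*p^2 - 18.65*p + 7.332 = (p - 0.4)(p - 3.9)(p + 4.7). Poles: -4.7, 0.4, 3.9. Unstable (2 pole(s) in RHP)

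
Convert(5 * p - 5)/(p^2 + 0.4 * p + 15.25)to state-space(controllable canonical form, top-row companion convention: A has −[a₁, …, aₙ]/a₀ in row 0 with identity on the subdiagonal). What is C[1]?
Reachable canonical form: C = numerator coefficients (right-aligned, zero-padded to length n).
num = 5*p - 5, C = [[5, -5]].
C[1] = -5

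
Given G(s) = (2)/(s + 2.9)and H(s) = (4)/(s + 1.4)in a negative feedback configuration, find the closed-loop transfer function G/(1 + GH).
Closed-loop T = G/(1+GH).
Numerator: G_num * H_den = 2*s + 2.8.
Denominator: G_den * H_den + G_num * H_num = (s^2 + 4.3*s + 4.06) + (8) = s^2 + 4.3*s + 12.06.
T(s) = (2*s + 2.8)/(s^2 + 4.3*s + 12.06)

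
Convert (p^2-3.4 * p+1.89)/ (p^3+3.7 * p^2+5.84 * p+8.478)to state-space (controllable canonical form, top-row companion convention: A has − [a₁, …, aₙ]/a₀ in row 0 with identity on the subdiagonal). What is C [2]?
Reachable canonical form: C = numerator coefficients (right-aligned, zero-padded to length n).
num = p^2 - 3.4*p + 1.89, C = [[1, -3.4, 1.89]].
C[2] = 1.89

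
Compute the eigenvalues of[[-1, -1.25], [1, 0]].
Eigenvalues solve det(λI - A) = 0.
Characteristic polynomial: λ^2 + λ + 1.25 = 0.
Roots: -0.5 + 1j, -0.5 - 1j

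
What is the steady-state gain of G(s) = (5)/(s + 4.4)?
DC gain = G(0) = num(0)/den(0) = 5/4.4 = 1.136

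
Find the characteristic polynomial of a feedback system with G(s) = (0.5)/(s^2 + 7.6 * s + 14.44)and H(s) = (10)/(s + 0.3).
Characteristic poly = G_den * H_den + G_num * H_num = (s^3 + 7.9*s^2 + 16.72*s + 4.332) + (5) = s^3 + 7.9*s^2 + 16.72*s + 9.332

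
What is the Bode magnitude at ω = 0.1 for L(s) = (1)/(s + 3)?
Substitute s = j*0.1: L(j0.1) = 0.332963 - 0.0110988j.
|L(j0.1)| = sqrt(Re² + Im²) = 0.3331.
20*log₁₀(0.3331) = -9.55 dB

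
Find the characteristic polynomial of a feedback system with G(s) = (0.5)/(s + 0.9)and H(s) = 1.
Characteristic poly = G_den * H_den + G_num * H_num = (s + 0.9) + (0.5) = s + 1.4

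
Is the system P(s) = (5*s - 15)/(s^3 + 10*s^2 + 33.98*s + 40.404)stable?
Denominator: s^3 + 10*s^2 + 33.98*s + 40.404 = (s + 4.2)(s^2 + 5.8*s + 9.62). Poles: -2.9 + 1.1j, -2.9 - 1.1j, -4.2. All Re(p)<0: Yes (stable)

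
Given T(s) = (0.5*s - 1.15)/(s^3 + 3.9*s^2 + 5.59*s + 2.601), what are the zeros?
Set numerator = 0: 0.5*s - 1.15 = 0 → Zeros: 2.3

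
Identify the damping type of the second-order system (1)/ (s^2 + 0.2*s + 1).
Standard form: ωn²/(s²+2ζωn·s+ωn²) gives ωn=1, ζ=0.1.
Underdamped (ζ = 0.1 < 1)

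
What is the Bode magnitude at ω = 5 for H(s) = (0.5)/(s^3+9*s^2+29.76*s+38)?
Substitute s = j*5: H(j5) = -0.00263118 - 0.000334877j.
|H(j5)| = sqrt(Re² + Im²) = 0.002652.
20*log₁₀(0.002652) = -51.53 dB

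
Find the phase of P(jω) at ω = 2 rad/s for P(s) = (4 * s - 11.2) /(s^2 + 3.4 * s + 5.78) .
Substitute s = j*2: P(j2) = 0.697533 + 1.82965j.
∠P(j2) = atan2(Im, Re) = atan2(1.82965, 0.697533) = 69.13°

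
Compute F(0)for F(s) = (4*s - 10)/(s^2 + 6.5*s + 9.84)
DC gain = F(0) = num(0)/den(0) = -10/9.84 = -1.016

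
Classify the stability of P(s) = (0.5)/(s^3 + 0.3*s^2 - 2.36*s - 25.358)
Denominator: s^3 + 0.3*s^2 - 2.36*s - 25.358 = (s - 3.1)(s^2 + 3.4*s + 8.18). Poles: -1.7 + 2.3j, -1.7 - 2.3j, 3.1. Unstable (1 pole(s) in RHP)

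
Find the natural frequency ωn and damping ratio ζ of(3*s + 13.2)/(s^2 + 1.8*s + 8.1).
Underdamped: complex pole -0.9 + 2.7j. ωn = |pole| = 2.846, ζ = -Re(pole)/ωn = 0.3162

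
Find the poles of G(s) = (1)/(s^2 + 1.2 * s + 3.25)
Set denominator = 0: s^2 + 1.2*s + 3.25 = 0 → Poles: -0.6 + 1.7j, -0.6 - 1.7j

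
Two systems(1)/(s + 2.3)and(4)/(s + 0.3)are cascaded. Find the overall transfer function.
Series: H = H₁ · H₂ = (n₁·n₂)/(d₁·d₂).
Num: n₁·n₂ = 4. Den: d₁·d₂ = s^2 + 2.6*s + 0.69.
H(s) = (4)/(s^2 + 2.6*s + 0.69)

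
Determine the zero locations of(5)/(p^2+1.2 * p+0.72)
Numerator is a nonzero constant (5) → Zeros: none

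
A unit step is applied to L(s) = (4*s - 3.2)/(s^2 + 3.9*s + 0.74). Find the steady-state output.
FVT: lim_{t→∞} y(t) = lim_{s→0} s*Y(s) where Y(s) = L(s)/s.
= lim_{s→0} L(s) = L(0) = num(0)/den(0) = -3.2/0.74 = -4.324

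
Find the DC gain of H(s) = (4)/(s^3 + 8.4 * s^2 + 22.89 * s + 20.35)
DC gain = H(0) = num(0)/den(0) = 4/20.35 = 0.1966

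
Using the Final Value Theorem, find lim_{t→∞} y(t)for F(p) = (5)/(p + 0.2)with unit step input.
FVT: lim_{t→∞} y(t) = lim_{p→0} p*Y(p) where Y(p) = F(p)/p.
= lim_{p→0} F(p) = F(0) = num(0)/den(0) = 5/0.2 = 25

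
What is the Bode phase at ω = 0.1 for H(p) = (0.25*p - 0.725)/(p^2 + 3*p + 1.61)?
Substitute p = j*0.1: H(j0.1) = -0.434906 + 0.0971698j.
∠H(j0.1) = atan2(Im, Re) = atan2(0.0971698, -0.434906) = 167.41°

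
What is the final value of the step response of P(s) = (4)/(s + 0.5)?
FVT: lim_{t→∞} y(t) = lim_{s→0} s*Y(s) where Y(s) = P(s)/s.
= lim_{s→0} P(s) = P(0) = num(0)/den(0) = 4/0.5 = 8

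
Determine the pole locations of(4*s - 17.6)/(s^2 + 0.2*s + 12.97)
Set denominator = 0: s^2 + 0.2*s + 12.97 = 0 → Poles: -0.1 + 3.6j, -0.1 - 3.6j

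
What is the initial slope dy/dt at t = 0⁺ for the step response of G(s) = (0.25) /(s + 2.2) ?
IVT: y'(0⁺) = lim_{s→∞} s²·Y(s) = lim_{s→∞} s·G(s).
deg(num) = 0, deg(den) = 1, relative degree = 1, so s·G(s) → (leading num)/(leading den) = 0.25/1 = 0.25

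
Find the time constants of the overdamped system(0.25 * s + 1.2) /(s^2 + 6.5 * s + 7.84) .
Overdamped: real poles at -4.9, -1.6. τ = -1/pole → τ₁ = 0.2041, τ₂ = 0.625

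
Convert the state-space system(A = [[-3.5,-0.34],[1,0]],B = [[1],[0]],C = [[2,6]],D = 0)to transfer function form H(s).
H(s) = C(sI - A)⁻¹B + D.
Characteristic polynomial det(sI - A) = s^2 + 3.5*s + 0.34.
Numerator from C·adj(sI-A)·B + D·det(sI-A) = 2*s + 6.
H(s) = (2*s + 6)/(s^2 + 3.5*s + 0.34)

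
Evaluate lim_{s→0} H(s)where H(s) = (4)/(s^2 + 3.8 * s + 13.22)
DC gain = H(0) = num(0)/den(0) = 4/13.22 = 0.3026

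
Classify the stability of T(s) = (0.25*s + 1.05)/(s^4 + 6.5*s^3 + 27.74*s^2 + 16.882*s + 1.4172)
Denominator: s^4 + 6.5*s^3 + 27.74*s^2 + 16.882*s + 1.4172 = (s + 0.1)(s + 0.6)(s^2 + 5.8*s + 23.62). Poles: -0.1, -0.6, -2.9 + 3.9j, -2.9 - 3.9j. Stable (all poles in LHP)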